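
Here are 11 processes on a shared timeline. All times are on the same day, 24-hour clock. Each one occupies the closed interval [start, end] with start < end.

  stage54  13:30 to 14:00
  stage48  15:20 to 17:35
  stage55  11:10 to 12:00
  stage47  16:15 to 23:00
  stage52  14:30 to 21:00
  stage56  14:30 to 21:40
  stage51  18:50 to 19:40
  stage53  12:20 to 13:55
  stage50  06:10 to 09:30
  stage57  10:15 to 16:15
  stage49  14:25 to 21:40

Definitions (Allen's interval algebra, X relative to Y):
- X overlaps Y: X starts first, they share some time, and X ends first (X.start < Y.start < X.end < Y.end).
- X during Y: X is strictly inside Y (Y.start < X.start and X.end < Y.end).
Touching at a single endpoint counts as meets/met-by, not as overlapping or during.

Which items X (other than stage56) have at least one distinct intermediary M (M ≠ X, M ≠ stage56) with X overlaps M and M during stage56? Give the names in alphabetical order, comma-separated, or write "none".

Target stage56 = [14:30, 21:40].
Intermediaries M with M during stage56: stage48, stage51.
Via stage48 — items with X overlaps stage48: stage57.
Via stage51 — items with X overlaps stage51: none.
Union: stage57.

stage57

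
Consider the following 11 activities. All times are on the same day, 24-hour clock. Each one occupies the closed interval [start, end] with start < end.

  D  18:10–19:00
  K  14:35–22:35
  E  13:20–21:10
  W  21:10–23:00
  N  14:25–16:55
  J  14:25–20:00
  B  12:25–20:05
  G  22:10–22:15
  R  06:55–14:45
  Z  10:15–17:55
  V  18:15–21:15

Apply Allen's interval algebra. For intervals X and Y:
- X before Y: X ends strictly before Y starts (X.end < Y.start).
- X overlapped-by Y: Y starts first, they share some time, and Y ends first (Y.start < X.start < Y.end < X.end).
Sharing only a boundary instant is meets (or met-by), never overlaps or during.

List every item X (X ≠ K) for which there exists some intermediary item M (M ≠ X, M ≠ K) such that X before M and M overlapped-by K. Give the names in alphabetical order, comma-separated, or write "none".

B, D, J, N, R, Z

Target K = [14:35, 22:35].
Intermediaries M with M overlapped-by K: W.
Via W — items with X before W: B, D, J, N, R, Z.
Union: B, D, J, N, R, Z.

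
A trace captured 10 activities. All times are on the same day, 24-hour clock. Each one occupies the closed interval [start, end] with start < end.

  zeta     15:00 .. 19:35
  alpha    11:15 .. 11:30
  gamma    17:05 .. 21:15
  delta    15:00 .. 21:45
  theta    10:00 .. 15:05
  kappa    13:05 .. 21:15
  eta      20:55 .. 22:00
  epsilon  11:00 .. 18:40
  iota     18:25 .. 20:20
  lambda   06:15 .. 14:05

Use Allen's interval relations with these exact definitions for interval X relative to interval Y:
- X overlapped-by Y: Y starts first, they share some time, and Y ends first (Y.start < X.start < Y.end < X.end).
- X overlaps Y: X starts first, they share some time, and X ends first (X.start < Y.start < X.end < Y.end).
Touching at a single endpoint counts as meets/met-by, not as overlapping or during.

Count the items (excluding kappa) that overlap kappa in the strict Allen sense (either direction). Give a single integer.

Target kappa = [13:05, 21:15].
alpha [11:15, 11:30] → before → no.
delta [15:00, 21:45] → overlapped-by → counts.
epsilon [11:00, 18:40] → overlaps → counts.
eta [20:55, 22:00] → overlapped-by → counts.
gamma [17:05, 21:15] → finishes → no.
iota [18:25, 20:20] → during → no.
lambda [06:15, 14:05] → overlaps → counts.
theta [10:00, 15:05] → overlaps → counts.
zeta [15:00, 19:35] → during → no.
Total: 5.

5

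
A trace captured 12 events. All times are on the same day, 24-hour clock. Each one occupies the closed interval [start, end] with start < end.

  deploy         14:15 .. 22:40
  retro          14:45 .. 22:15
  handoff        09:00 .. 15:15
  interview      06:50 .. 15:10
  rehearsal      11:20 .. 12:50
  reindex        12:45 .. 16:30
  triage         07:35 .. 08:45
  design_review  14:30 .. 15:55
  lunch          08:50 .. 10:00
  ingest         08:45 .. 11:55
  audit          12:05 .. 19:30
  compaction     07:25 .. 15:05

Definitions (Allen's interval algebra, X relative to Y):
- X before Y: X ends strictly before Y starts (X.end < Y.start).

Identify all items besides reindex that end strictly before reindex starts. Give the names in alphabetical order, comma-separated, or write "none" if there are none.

ingest, lunch, triage

Target reindex = [12:45, 16:30].
audit [12:05, 19:30] → contains → no.
compaction [07:25, 15:05] → overlaps → no.
deploy [14:15, 22:40] → overlapped-by → no.
design_review [14:30, 15:55] → during → no.
handoff [09:00, 15:15] → overlaps → no.
ingest [08:45, 11:55] → before → yes.
interview [06:50, 15:10] → overlaps → no.
lunch [08:50, 10:00] → before → yes.
rehearsal [11:20, 12:50] → overlaps → no.
retro [14:45, 22:15] → overlapped-by → no.
triage [07:35, 08:45] → before → yes.
Result: ingest, lunch, triage.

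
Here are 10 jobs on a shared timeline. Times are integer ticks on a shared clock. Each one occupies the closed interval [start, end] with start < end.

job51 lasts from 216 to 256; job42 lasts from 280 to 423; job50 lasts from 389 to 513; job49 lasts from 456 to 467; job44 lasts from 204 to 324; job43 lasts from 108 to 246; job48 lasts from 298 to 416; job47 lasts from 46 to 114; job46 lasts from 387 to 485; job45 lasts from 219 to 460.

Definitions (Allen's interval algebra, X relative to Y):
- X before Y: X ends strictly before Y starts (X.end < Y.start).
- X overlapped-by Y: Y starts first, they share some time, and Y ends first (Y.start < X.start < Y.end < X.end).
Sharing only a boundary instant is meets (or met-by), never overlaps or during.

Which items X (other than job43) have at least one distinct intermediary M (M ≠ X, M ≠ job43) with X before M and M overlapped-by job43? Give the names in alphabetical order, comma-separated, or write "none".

job47

Target job43 = [108, 246].
Intermediaries M with M overlapped-by job43: job44, job45, job51.
Via job44 — items with X before job44: job47.
Via job45 — items with X before job45: job47.
Via job51 — items with X before job51: job47.
Union: job47.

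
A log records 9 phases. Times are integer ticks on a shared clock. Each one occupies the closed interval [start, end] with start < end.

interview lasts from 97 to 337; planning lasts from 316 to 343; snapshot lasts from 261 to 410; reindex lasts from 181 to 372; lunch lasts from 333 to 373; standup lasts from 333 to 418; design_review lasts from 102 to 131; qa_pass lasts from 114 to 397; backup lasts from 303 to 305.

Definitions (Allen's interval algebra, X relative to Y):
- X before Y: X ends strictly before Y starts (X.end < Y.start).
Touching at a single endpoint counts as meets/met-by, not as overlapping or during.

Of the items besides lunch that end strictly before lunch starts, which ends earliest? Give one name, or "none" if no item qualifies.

design_review

Target lunch = [333, 373].
backup [303, 305] → before → candidate.
design_review [102, 131] → before → candidate.
interview [97, 337] → overlaps → excluded.
planning [316, 343] → overlaps → excluded.
qa_pass [114, 397] → contains → excluded.
reindex [181, 372] → overlaps → excluded.
snapshot [261, 410] → contains → excluded.
standup [333, 418] → started-by → excluded.
Among candidates, earliest end is 131 → design_review.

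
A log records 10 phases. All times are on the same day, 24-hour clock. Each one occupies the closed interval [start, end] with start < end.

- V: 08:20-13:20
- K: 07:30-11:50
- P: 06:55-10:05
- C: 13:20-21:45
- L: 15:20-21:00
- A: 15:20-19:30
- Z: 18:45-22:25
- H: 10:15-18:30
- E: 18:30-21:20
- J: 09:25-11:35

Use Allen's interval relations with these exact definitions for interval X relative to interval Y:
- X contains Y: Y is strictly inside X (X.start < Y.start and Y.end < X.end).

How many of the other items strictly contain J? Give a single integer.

2

Target J = [09:25, 11:35].
A [15:20, 19:30] → after → no.
C [13:20, 21:45] → after → no.
E [18:30, 21:20] → after → no.
H [10:15, 18:30] → overlapped-by → no.
K [07:30, 11:50] → contains → counts.
L [15:20, 21:00] → after → no.
P [06:55, 10:05] → overlaps → no.
V [08:20, 13:20] → contains → counts.
Z [18:45, 22:25] → after → no.
Total: 2.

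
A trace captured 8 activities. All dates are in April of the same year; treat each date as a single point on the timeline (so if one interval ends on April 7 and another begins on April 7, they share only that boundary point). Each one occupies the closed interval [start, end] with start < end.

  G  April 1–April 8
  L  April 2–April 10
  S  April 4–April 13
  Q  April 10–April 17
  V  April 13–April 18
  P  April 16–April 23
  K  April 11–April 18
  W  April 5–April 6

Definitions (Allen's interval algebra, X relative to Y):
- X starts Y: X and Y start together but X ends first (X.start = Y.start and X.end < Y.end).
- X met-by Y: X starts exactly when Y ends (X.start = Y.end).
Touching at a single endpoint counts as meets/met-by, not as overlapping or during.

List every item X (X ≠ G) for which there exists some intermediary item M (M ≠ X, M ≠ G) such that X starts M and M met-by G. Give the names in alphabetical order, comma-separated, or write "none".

none

Target G = [April 1, April 8].
Intermediaries M with M met-by G: none.
Union: none.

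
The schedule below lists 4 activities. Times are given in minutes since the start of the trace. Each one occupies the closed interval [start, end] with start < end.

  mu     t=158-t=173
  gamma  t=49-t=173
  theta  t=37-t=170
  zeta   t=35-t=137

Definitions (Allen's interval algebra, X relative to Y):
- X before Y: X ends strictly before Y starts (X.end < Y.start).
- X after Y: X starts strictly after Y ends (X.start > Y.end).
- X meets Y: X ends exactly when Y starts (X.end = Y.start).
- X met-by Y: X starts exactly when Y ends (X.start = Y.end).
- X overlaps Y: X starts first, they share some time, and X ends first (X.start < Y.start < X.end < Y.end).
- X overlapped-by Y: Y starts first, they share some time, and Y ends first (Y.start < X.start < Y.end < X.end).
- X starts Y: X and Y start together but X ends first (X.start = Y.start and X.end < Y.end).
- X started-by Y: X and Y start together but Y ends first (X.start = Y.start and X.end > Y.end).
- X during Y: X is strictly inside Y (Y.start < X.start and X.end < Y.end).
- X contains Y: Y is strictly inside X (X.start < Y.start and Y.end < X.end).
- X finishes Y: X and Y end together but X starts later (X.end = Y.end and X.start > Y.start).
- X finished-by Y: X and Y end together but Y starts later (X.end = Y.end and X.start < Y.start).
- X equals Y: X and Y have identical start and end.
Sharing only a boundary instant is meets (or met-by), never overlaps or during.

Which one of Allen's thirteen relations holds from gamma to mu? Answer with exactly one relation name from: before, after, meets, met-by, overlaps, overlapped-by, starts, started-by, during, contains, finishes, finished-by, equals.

finished-by

gamma = [t=49, t=173]; mu = [t=158, t=173].
Compare endpoints: gamma.start < mu.start, gamma.start < mu.end, gamma.end > mu.start, gamma.end = mu.end.
That pattern is 'finished-by'.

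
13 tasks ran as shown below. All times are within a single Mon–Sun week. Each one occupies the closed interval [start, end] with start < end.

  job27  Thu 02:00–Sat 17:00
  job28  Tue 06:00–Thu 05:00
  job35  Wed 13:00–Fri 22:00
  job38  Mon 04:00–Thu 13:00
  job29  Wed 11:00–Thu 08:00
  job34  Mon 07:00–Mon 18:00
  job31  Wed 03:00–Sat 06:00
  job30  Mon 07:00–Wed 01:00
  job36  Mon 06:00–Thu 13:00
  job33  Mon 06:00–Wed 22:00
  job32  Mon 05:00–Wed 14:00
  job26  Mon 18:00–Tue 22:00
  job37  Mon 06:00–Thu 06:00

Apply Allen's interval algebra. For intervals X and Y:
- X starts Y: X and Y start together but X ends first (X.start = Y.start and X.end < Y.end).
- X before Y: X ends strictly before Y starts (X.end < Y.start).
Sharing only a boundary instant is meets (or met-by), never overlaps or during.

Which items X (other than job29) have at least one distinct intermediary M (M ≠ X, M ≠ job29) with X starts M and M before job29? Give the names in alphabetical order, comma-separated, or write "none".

job34

Target job29 = [Wed 11:00, Thu 08:00].
Intermediaries M with M before job29: job26, job30, job34.
Via job26 — items with X starts job26: none.
Via job30 — items with X starts job30: job34.
Via job34 — items with X starts job34: none.
Union: job34.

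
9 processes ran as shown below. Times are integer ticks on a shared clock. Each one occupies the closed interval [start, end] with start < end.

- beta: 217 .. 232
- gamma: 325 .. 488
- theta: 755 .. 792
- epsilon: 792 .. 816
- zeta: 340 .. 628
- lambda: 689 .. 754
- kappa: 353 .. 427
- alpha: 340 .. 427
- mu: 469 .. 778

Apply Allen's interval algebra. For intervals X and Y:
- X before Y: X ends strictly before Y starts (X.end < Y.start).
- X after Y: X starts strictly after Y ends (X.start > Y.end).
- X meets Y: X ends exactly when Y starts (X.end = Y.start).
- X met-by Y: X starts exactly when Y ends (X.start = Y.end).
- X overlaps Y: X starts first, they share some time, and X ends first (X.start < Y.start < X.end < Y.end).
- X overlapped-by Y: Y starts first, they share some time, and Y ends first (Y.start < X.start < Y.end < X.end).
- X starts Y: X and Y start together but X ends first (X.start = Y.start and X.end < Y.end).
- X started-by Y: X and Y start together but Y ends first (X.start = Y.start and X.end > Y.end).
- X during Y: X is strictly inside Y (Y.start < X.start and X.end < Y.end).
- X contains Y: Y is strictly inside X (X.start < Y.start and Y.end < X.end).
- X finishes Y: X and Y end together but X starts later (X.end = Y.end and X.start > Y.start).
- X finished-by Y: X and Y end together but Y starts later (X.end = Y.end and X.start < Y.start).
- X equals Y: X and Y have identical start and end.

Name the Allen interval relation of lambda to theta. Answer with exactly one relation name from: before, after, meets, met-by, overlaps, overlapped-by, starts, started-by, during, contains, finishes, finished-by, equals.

before

lambda = [689, 754]; theta = [755, 792].
Compare endpoints: lambda.start < theta.start, lambda.start < theta.end, lambda.end < theta.start, lambda.end < theta.end.
That pattern is 'before'.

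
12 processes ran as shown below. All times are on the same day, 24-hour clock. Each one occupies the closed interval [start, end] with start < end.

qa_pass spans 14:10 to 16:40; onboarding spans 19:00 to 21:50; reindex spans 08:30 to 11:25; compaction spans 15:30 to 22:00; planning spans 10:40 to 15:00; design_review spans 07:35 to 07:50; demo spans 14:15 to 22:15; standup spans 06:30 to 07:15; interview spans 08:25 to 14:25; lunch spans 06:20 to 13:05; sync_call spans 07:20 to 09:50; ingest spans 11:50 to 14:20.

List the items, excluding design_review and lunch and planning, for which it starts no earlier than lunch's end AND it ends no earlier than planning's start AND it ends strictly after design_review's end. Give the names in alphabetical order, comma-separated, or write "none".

compaction, demo, onboarding, qa_pass

Conditions: its start is no earlier than lunch's end (X.start >= 13:05) AND its end is no earlier than planning's start (X.end >= 10:40) AND its end is strictly after design_review's end (X.end > 07:50).
compaction: start 15:30 >= 13:05? ✓; end 22:00 >= 10:40? ✓; end 22:00 > 07:50? ✓ → yes.
demo: start 14:15 >= 13:05? ✓; end 22:15 >= 10:40? ✓; end 22:15 > 07:50? ✓ → yes.
ingest: start 11:50 >= 13:05? ✗; end 14:20 >= 10:40? ✓; end 14:20 > 07:50? ✓ → no.
interview: start 08:25 >= 13:05? ✗; end 14:25 >= 10:40? ✓; end 14:25 > 07:50? ✓ → no.
onboarding: start 19:00 >= 13:05? ✓; end 21:50 >= 10:40? ✓; end 21:50 > 07:50? ✓ → yes.
qa_pass: start 14:10 >= 13:05? ✓; end 16:40 >= 10:40? ✓; end 16:40 > 07:50? ✓ → yes.
reindex: start 08:30 >= 13:05? ✗; end 11:25 >= 10:40? ✓; end 11:25 > 07:50? ✓ → no.
standup: start 06:30 >= 13:05? ✗; end 07:15 >= 10:40? ✗; end 07:15 > 07:50? ✗ → no.
sync_call: start 07:20 >= 13:05? ✗; end 09:50 >= 10:40? ✗; end 09:50 > 07:50? ✓ → no.
Result: compaction, demo, onboarding, qa_pass.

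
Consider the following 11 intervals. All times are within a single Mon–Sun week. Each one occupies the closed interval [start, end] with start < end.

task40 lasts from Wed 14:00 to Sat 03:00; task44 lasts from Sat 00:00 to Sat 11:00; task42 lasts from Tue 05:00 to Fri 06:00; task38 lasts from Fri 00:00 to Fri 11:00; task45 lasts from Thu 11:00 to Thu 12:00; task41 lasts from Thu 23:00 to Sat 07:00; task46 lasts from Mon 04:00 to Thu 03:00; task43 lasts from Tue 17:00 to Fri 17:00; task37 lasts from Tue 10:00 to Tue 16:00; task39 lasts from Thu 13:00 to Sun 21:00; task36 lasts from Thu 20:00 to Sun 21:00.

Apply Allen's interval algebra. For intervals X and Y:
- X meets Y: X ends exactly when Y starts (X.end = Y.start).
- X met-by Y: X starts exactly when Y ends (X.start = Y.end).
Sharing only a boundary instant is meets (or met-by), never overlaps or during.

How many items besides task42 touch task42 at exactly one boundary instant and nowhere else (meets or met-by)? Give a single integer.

Target task42 = [Tue 05:00, Fri 06:00].
task36 [Thu 20:00, Sun 21:00] → overlapped-by → no.
task37 [Tue 10:00, Tue 16:00] → during → no.
task38 [Fri 00:00, Fri 11:00] → overlapped-by → no.
task39 [Thu 13:00, Sun 21:00] → overlapped-by → no.
task40 [Wed 14:00, Sat 03:00] → overlapped-by → no.
task41 [Thu 23:00, Sat 07:00] → overlapped-by → no.
task43 [Tue 17:00, Fri 17:00] → overlapped-by → no.
task44 [Sat 00:00, Sat 11:00] → after → no.
task45 [Thu 11:00, Thu 12:00] → during → no.
task46 [Mon 04:00, Thu 03:00] → overlaps → no.
Total: 0.

0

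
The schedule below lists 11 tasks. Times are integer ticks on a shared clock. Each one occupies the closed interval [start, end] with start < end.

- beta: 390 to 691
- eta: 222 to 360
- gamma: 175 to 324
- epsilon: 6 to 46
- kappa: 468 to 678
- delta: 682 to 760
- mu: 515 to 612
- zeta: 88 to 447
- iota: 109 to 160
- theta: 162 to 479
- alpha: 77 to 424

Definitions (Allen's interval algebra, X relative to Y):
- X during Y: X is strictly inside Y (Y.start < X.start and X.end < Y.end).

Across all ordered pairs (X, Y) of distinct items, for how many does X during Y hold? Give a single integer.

Checking all 110 ordered pairs for relation 'during'; matching pairs in alphabetical order:
(eta, alpha): eta during alpha ✓
(eta, theta): eta during theta ✓
(eta, zeta): eta during zeta ✓
(gamma, alpha): gamma during alpha ✓
(gamma, theta): gamma during theta ✓
(gamma, zeta): gamma during zeta ✓
(iota, alpha): iota during alpha ✓
(iota, zeta): iota during zeta ✓
(kappa, beta): kappa during beta ✓
(mu, beta): mu during beta ✓
(mu, kappa): mu during kappa ✓
Count: 11.

11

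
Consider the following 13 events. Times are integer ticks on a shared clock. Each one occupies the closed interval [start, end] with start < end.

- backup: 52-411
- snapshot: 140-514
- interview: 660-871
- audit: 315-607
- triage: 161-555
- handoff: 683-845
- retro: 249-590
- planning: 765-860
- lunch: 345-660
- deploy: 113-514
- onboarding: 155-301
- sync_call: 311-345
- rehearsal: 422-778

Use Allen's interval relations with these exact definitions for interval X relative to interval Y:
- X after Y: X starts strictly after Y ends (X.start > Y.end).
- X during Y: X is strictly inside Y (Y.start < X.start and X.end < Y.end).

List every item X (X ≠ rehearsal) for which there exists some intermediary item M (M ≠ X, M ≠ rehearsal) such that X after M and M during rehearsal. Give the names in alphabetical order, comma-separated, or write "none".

Target rehearsal = [422, 778].
Intermediaries M with M during rehearsal: none.
Union: none.

none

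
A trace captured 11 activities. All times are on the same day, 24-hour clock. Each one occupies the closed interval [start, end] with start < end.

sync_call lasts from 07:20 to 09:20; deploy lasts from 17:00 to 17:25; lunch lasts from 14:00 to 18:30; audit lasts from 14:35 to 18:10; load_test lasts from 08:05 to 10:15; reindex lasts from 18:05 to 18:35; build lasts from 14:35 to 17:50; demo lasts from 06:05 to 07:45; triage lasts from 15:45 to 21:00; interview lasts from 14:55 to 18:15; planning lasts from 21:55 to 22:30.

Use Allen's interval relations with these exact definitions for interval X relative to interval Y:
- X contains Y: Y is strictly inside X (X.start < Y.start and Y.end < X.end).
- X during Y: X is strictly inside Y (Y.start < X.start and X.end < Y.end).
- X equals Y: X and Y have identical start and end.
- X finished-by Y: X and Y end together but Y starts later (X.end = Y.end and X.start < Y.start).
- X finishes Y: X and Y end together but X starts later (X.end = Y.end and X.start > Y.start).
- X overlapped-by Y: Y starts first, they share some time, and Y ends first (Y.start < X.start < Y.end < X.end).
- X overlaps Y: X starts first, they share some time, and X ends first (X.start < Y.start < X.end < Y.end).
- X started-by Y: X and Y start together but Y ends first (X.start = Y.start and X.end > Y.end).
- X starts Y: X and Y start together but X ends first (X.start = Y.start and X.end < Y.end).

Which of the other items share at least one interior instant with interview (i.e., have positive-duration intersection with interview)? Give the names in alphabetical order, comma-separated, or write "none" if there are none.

audit, build, deploy, lunch, reindex, triage

Target interview = [14:55, 18:15].
audit [14:35, 18:10] → overlaps → yes.
build [14:35, 17:50] → overlaps → yes.
demo [06:05, 07:45] → before → no.
deploy [17:00, 17:25] → during → yes.
load_test [08:05, 10:15] → before → no.
lunch [14:00, 18:30] → contains → yes.
planning [21:55, 22:30] → after → no.
reindex [18:05, 18:35] → overlapped-by → yes.
sync_call [07:20, 09:20] → before → no.
triage [15:45, 21:00] → overlapped-by → yes.
Result: audit, build, deploy, lunch, reindex, triage.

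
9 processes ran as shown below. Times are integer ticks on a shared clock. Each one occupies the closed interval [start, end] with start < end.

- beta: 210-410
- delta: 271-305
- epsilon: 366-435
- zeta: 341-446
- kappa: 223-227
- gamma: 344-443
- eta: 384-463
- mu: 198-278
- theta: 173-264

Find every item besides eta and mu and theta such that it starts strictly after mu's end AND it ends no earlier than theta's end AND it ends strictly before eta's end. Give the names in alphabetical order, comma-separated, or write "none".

Conditions: its start is strictly after mu's end (X.start > 278) AND its end is no earlier than theta's end (X.end >= 264) AND its end is strictly before eta's end (X.end < 463).
beta: start 210 > 278? ✗; end 410 >= 264? ✓; end 410 < 463? ✓ → no.
delta: start 271 > 278? ✗; end 305 >= 264? ✓; end 305 < 463? ✓ → no.
epsilon: start 366 > 278? ✓; end 435 >= 264? ✓; end 435 < 463? ✓ → yes.
gamma: start 344 > 278? ✓; end 443 >= 264? ✓; end 443 < 463? ✓ → yes.
kappa: start 223 > 278? ✗; end 227 >= 264? ✗; end 227 < 463? ✓ → no.
zeta: start 341 > 278? ✓; end 446 >= 264? ✓; end 446 < 463? ✓ → yes.
Result: epsilon, gamma, zeta.

epsilon, gamma, zeta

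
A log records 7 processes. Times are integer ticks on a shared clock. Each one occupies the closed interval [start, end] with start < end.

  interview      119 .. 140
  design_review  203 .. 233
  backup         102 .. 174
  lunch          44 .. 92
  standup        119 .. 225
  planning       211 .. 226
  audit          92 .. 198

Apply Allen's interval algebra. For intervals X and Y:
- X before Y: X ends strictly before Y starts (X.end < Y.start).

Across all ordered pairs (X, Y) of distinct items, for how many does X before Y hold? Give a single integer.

Checking all 42 ordered pairs for relation 'before'; matching pairs in alphabetical order:
(audit, design_review): audit before design_review ✓
(audit, planning): audit before planning ✓
(backup, design_review): backup before design_review ✓
(backup, planning): backup before planning ✓
(interview, design_review): interview before design_review ✓
(interview, planning): interview before planning ✓
(lunch, backup): lunch before backup ✓
(lunch, design_review): lunch before design_review ✓
(lunch, interview): lunch before interview ✓
(lunch, planning): lunch before planning ✓
(lunch, standup): lunch before standup ✓
Count: 11.

11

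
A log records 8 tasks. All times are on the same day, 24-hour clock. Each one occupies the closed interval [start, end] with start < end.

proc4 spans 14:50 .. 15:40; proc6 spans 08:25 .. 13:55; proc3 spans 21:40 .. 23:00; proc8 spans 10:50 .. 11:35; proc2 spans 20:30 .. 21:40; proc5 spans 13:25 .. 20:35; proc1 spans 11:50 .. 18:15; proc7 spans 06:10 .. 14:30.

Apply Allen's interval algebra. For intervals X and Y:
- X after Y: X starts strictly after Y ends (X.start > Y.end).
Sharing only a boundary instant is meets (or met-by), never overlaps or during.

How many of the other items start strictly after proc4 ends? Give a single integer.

Target proc4 = [14:50, 15:40].
proc1 [11:50, 18:15] → contains → no.
proc2 [20:30, 21:40] → after → counts.
proc3 [21:40, 23:00] → after → counts.
proc5 [13:25, 20:35] → contains → no.
proc6 [08:25, 13:55] → before → no.
proc7 [06:10, 14:30] → before → no.
proc8 [10:50, 11:35] → before → no.
Total: 2.

2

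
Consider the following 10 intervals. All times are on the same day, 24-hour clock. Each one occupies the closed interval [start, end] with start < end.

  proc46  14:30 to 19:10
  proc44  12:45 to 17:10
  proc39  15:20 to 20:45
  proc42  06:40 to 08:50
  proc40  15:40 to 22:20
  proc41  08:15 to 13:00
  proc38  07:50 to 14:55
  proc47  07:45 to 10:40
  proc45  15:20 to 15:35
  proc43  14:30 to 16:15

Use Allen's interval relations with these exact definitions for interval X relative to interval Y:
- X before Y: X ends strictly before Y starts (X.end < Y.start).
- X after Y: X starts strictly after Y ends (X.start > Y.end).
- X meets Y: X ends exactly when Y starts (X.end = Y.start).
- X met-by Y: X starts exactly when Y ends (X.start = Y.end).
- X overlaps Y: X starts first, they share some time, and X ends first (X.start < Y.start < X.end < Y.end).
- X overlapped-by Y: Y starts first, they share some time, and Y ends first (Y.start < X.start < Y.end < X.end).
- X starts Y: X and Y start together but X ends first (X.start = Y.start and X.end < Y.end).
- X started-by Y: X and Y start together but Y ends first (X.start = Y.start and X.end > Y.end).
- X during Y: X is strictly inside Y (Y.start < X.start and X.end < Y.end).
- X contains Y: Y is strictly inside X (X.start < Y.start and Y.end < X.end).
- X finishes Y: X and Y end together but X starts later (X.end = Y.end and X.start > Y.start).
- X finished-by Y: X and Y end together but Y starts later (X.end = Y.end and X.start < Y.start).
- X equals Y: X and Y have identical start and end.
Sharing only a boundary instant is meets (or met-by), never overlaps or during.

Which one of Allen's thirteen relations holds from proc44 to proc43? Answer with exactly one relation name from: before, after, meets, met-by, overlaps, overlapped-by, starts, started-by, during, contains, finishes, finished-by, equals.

contains

proc44 = [12:45, 17:10]; proc43 = [14:30, 16:15].
Compare endpoints: proc44.start < proc43.start, proc44.start < proc43.end, proc44.end > proc43.start, proc44.end > proc43.end.
That pattern is 'contains'.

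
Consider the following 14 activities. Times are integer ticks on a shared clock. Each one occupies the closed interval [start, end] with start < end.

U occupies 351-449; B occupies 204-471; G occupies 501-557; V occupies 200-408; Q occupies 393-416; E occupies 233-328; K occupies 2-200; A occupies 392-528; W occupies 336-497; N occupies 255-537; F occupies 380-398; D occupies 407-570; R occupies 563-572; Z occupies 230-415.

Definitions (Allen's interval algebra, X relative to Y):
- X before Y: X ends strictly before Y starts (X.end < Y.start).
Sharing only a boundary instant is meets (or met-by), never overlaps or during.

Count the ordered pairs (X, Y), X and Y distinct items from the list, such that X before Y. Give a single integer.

38

Checking all 182 ordered pairs for relation 'before'; matching pairs in alphabetical order:
(A, R): A before R ✓
(B, G): B before G ✓
(B, R): B before R ✓
(E, A): E before A ✓
(E, D): E before D ✓
(E, F): E before F ✓
(E, G): E before G ✓
(E, Q): E before Q ✓
(E, R): E before R ✓
(E, U): E before U ✓
(E, W): E before W ✓
(F, D): F before D ✓
(F, G): F before G ✓
(F, R): F before R ✓
(G, R): G before R ✓
(K, A): K before A ✓
(K, B): K before B ✓
(K, D): K before D ✓
(K, E): K before E ✓
(K, F): K before F ✓
(K, G): K before G ✓
(K, N): K before N ✓
(K, Q): K before Q ✓
(K, R): K before R ✓
... plus 14 further pairs not listed.
Count: 38.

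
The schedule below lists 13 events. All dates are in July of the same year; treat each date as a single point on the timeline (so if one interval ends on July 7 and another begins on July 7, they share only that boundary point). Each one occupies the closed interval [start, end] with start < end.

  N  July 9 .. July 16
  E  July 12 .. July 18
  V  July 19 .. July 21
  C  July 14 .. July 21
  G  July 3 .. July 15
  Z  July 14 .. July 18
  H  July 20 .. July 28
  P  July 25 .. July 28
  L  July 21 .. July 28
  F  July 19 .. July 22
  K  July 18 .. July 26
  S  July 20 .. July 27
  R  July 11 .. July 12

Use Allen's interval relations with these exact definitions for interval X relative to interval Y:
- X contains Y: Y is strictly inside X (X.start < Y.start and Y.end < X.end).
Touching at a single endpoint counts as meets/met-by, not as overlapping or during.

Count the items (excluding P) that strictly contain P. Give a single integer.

Target P = [July 25, July 28].
C [July 14, July 21] → before → no.
E [July 12, July 18] → before → no.
F [July 19, July 22] → before → no.
G [July 3, July 15] → before → no.
H [July 20, July 28] → finished-by → no.
K [July 18, July 26] → overlaps → no.
L [July 21, July 28] → finished-by → no.
N [July 9, July 16] → before → no.
R [July 11, July 12] → before → no.
S [July 20, July 27] → overlaps → no.
V [July 19, July 21] → before → no.
Z [July 14, July 18] → before → no.
Total: 0.

0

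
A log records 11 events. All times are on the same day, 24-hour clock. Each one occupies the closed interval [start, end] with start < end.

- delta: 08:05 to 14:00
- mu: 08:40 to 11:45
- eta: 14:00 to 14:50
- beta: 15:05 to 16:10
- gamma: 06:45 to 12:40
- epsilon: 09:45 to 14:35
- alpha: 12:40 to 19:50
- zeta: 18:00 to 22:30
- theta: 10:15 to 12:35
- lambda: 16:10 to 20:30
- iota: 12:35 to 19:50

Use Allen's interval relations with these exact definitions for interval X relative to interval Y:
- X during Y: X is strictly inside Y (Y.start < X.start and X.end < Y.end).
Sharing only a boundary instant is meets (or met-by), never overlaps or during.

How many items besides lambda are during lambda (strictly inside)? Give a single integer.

0

Target lambda = [16:10, 20:30].
alpha [12:40, 19:50] → overlaps → no.
beta [15:05, 16:10] → meets → no.
delta [08:05, 14:00] → before → no.
epsilon [09:45, 14:35] → before → no.
eta [14:00, 14:50] → before → no.
gamma [06:45, 12:40] → before → no.
iota [12:35, 19:50] → overlaps → no.
mu [08:40, 11:45] → before → no.
theta [10:15, 12:35] → before → no.
zeta [18:00, 22:30] → overlapped-by → no.
Total: 0.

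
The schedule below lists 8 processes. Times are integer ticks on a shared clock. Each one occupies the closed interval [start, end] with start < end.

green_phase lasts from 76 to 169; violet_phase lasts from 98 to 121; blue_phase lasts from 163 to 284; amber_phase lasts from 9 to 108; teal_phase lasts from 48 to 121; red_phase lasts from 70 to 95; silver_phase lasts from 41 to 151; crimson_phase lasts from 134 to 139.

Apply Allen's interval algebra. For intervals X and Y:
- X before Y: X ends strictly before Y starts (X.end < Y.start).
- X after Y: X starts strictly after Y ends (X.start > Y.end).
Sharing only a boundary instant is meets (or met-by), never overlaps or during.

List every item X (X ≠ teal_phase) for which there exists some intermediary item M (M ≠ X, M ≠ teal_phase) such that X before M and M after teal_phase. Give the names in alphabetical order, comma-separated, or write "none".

amber_phase, crimson_phase, red_phase, silver_phase, violet_phase

Target teal_phase = [48, 121].
Intermediaries M with M after teal_phase: blue_phase, crimson_phase.
Via blue_phase — items with X before blue_phase: amber_phase, crimson_phase, red_phase, silver_phase, violet_phase.
Via crimson_phase — items with X before crimson_phase: amber_phase, red_phase, violet_phase.
Union: amber_phase, crimson_phase, red_phase, silver_phase, violet_phase.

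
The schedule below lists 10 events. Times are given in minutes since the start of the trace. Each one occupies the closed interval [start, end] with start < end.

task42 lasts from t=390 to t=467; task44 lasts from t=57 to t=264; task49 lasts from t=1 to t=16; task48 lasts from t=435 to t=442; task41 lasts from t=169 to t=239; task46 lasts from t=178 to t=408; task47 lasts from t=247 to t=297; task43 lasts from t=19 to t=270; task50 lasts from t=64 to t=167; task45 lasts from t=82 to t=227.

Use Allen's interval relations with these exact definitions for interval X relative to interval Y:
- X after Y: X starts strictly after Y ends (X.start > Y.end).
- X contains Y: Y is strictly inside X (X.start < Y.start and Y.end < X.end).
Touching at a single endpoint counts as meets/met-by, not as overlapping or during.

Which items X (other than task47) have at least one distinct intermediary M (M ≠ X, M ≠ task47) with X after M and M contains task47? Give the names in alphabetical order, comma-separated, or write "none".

task48

Target task47 = [t=247, t=297].
Intermediaries M with M contains task47: task46.
Via task46 — items with X after task46: task48.
Union: task48.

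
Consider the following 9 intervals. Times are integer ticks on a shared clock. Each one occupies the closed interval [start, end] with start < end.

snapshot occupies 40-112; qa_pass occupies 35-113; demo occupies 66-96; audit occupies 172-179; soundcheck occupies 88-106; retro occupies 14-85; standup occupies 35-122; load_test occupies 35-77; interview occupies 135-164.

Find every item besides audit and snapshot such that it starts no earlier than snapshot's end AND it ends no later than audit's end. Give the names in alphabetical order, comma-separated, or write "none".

interview

Conditions: its start is no earlier than snapshot's end (X.start >= 112) AND its end is no later than audit's end (X.end <= 179).
demo: start 66 >= 112? ✗; end 96 <= 179? ✓ → no.
interview: start 135 >= 112? ✓; end 164 <= 179? ✓ → yes.
load_test: start 35 >= 112? ✗; end 77 <= 179? ✓ → no.
qa_pass: start 35 >= 112? ✗; end 113 <= 179? ✓ → no.
retro: start 14 >= 112? ✗; end 85 <= 179? ✓ → no.
soundcheck: start 88 >= 112? ✗; end 106 <= 179? ✓ → no.
standup: start 35 >= 112? ✗; end 122 <= 179? ✓ → no.
Result: interview.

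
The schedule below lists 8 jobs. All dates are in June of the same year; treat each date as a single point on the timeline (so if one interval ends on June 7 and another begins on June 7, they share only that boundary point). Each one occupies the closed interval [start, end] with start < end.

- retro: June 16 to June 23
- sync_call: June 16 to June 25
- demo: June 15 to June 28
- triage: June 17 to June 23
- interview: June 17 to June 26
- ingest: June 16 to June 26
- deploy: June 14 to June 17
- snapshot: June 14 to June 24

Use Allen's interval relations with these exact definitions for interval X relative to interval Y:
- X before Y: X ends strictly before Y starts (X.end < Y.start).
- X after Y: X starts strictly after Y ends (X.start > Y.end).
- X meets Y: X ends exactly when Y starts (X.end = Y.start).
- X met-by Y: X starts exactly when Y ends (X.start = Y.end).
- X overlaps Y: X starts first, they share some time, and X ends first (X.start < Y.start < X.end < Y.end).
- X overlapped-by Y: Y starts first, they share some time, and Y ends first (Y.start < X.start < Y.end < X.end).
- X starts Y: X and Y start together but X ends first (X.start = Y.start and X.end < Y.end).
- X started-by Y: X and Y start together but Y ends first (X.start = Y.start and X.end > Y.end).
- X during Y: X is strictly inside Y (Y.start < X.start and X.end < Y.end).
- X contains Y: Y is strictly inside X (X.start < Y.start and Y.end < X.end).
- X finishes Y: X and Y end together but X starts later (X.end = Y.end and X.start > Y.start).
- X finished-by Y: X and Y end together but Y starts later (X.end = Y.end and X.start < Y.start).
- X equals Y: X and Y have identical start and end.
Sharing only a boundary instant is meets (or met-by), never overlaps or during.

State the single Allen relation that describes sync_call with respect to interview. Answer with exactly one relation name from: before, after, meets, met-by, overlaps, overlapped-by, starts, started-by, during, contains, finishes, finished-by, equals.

sync_call = [June 16, June 25]; interview = [June 17, June 26].
Compare endpoints: sync_call.start < interview.start, sync_call.start < interview.end, sync_call.end > interview.start, sync_call.end < interview.end.
That pattern is 'overlaps'.

overlaps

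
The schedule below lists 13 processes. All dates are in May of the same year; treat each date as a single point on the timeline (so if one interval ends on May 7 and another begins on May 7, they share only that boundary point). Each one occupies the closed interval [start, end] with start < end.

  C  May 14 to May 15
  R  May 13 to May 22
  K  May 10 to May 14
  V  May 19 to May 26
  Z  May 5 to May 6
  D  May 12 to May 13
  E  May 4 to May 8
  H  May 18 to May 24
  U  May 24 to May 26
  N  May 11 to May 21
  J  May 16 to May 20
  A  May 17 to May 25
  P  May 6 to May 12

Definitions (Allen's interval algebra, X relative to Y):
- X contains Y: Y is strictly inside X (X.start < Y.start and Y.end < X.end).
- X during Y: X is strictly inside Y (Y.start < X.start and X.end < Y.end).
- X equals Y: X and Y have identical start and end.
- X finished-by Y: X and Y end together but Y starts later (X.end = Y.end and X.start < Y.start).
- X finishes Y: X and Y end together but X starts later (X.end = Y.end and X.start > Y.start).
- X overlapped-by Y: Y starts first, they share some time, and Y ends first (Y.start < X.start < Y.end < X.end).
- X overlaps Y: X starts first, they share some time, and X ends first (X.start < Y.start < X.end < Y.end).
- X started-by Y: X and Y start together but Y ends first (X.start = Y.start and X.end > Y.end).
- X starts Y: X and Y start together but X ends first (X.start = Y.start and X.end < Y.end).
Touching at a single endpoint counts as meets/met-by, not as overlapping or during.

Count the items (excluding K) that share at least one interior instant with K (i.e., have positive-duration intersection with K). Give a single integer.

Target K = [May 10, May 14].
A [May 17, May 25] → after → no.
C [May 14, May 15] → met-by → no.
D [May 12, May 13] → during → counts.
E [May 4, May 8] → before → no.
H [May 18, May 24] → after → no.
J [May 16, May 20] → after → no.
N [May 11, May 21] → overlapped-by → counts.
P [May 6, May 12] → overlaps → counts.
R [May 13, May 22] → overlapped-by → counts.
U [May 24, May 26] → after → no.
V [May 19, May 26] → after → no.
Z [May 5, May 6] → before → no.
Total: 4.

4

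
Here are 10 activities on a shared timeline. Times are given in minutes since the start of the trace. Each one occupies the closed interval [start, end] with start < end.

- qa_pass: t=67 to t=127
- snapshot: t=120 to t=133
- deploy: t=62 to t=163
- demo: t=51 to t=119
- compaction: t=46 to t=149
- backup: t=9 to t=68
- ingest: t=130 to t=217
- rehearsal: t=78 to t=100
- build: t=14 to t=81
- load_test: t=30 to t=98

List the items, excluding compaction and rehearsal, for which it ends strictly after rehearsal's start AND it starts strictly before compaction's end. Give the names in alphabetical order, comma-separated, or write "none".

build, demo, deploy, ingest, load_test, qa_pass, snapshot

Conditions: its end is strictly after rehearsal's start (X.end > t=78) AND its start is strictly before compaction's end (X.start < t=149).
backup: end t=68 > t=78? ✗; start t=9 < t=149? ✓ → no.
build: end t=81 > t=78? ✓; start t=14 < t=149? ✓ → yes.
demo: end t=119 > t=78? ✓; start t=51 < t=149? ✓ → yes.
deploy: end t=163 > t=78? ✓; start t=62 < t=149? ✓ → yes.
ingest: end t=217 > t=78? ✓; start t=130 < t=149? ✓ → yes.
load_test: end t=98 > t=78? ✓; start t=30 < t=149? ✓ → yes.
qa_pass: end t=127 > t=78? ✓; start t=67 < t=149? ✓ → yes.
snapshot: end t=133 > t=78? ✓; start t=120 < t=149? ✓ → yes.
Result: build, demo, deploy, ingest, load_test, qa_pass, snapshot.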